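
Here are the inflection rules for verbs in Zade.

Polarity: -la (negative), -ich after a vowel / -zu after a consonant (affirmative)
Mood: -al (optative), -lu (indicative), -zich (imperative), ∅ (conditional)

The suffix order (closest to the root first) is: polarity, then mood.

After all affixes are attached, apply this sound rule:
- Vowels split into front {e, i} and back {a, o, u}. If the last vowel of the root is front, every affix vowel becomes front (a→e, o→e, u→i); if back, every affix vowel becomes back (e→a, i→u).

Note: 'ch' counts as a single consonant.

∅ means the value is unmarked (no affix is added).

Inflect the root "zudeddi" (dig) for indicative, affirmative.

Attach polarity affirmative -ich (after vowel 'i') → zudeddiich.
Attach mood indicative -lu → zudeddiichlu.
Apply vowel harmony: zudeddiichlu → zudeddiichli.

zudeddiichli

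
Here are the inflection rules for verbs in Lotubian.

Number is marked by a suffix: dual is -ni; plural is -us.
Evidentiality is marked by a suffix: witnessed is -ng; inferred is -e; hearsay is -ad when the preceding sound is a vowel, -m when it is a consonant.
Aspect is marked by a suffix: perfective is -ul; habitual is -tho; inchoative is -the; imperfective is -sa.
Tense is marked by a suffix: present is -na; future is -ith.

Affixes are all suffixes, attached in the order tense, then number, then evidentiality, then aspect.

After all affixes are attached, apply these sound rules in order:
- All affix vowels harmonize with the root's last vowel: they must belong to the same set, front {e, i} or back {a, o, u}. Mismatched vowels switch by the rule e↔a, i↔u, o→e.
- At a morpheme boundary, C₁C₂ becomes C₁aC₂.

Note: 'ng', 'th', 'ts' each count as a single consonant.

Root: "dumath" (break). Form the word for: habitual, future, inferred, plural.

dumathuthusatho

Attach tense future -ith → dumathith.
Attach number plural -us → dumathithus.
Attach evidentiality inferred -e → dumathithuse.
Attach aspect habitual -tho → dumathithusetho.
Apply vowel harmony: dumathithusetho → dumathuthusatho.
Epenthesis: no change.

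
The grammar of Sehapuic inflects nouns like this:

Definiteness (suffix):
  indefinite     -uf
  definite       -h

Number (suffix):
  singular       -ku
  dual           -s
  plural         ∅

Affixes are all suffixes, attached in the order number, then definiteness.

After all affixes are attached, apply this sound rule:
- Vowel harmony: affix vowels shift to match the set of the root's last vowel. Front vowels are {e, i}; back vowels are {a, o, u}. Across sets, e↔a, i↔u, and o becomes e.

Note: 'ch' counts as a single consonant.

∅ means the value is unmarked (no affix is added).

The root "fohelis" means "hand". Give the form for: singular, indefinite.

foheliskiif

Attach number singular -ku → fohelisku.
Attach definiteness indefinite -uf → foheliskuuf.
Apply vowel harmony: foheliskuuf → foheliskiif.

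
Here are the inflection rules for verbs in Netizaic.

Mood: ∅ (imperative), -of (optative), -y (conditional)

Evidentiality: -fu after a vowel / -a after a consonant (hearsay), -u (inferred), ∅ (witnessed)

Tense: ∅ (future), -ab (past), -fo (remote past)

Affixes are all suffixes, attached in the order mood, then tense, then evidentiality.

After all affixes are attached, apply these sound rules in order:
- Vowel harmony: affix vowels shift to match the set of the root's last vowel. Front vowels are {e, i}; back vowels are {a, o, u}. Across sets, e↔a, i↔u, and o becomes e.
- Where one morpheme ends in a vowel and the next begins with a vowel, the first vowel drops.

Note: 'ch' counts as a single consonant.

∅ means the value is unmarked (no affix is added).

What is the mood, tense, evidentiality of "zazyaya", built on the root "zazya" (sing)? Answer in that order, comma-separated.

conditional, future, hearsay

Segment: zazya-y-a.
mood: -y → conditional.
tense: ∅ → future.
evidentiality: -fu/a → hearsay.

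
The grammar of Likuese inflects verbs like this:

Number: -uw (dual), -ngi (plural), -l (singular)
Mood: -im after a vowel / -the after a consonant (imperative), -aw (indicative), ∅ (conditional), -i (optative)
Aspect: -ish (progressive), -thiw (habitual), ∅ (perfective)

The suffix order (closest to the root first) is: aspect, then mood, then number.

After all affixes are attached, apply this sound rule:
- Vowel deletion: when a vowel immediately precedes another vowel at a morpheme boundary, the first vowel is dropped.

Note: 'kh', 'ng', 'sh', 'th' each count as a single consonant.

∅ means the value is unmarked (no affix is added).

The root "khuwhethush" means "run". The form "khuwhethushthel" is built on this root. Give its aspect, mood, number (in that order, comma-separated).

perfective, imperative, singular

Segment: khuwhethush-the-l.
aspect: ∅ → perfective.
mood: -im/the → imperative.
number: -l → singular.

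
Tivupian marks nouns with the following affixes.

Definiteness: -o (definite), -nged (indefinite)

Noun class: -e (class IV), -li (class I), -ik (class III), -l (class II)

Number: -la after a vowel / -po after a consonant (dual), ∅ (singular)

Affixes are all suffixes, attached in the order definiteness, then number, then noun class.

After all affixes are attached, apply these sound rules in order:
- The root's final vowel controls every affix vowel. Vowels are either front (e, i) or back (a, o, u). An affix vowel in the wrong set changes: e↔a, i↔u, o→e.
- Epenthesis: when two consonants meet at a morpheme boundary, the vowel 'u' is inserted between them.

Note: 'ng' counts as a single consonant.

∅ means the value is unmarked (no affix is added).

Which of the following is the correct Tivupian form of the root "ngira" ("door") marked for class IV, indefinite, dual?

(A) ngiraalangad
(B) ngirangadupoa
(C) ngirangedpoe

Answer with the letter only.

B

Attach definiteness indefinite -nged → ngiranged.
Attach number dual -po (after consonant 'd') → ngirangedpo.
Attach noun class class IV -e → ngirangedpoe.
Apply vowel harmony: ngirangedpoe → ngirangadpoa.
Apply epenthesis: ngirangadpoa → ngirangadupoa.
So the correct form is ngirangadupoa, option (B).
(C) ngirangedpoe is wrong: it fails to apply the sound rule(s).
(A) ngiraalangad is wrong: it has the affixes in the wrong order.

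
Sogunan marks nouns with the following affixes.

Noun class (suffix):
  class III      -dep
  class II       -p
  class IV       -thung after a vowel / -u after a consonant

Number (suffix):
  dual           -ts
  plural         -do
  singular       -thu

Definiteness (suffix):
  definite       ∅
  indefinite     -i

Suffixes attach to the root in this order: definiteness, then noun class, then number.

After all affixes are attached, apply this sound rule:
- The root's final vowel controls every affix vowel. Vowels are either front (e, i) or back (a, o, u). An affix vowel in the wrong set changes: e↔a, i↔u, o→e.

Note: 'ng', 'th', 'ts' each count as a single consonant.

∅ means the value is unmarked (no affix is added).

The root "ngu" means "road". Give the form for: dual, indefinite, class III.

Attach definiteness indefinite -i → ngui.
Attach noun class class III -dep → nguidep.
Attach number dual -ts → nguidepts.
Apply vowel harmony: nguidepts → nguudapts.

nguudapts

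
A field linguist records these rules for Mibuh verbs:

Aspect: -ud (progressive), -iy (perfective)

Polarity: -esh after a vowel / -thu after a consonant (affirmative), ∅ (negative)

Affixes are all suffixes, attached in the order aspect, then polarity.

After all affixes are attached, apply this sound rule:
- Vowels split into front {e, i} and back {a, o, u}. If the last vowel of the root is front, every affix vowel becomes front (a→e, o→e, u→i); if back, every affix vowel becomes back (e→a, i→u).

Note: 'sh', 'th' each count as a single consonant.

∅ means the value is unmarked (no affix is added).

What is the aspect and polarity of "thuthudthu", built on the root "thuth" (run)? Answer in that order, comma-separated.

Segment: thuth-ud-thu.
aspect: -ud → progressive.
polarity: -esh/thu → affirmative.

progressive, affirmative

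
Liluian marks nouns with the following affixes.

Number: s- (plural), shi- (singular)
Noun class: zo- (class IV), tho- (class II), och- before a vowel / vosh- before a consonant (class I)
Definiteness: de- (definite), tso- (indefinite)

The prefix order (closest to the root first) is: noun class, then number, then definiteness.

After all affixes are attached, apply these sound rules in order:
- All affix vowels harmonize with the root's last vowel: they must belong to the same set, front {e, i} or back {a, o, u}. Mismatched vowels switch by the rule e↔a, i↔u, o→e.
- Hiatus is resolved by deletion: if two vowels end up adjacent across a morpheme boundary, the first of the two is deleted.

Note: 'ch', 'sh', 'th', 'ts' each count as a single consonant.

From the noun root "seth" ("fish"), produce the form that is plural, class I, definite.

Attach noun class class I vosh- (before consonant 's') → voshseth.
Attach number plural s- → svoshseth.
Attach definiteness definite de- → desvoshseth.
Apply vowel harmony: desvoshseth → desveshseth.
Vowel deletion: no change.

desveshseth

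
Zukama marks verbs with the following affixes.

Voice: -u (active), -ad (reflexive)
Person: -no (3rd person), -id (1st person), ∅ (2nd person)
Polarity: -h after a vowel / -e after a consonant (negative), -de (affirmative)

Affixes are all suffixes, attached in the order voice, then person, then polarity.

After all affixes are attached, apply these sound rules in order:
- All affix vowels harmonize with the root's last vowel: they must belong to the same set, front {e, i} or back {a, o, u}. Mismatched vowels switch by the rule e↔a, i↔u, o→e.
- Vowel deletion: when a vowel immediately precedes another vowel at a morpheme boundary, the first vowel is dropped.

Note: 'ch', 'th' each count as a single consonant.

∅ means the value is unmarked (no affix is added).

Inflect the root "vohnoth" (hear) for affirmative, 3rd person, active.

Attach voice active -u → vohnothu.
Attach person 3rd person -no → vohnothuno.
Attach polarity affirmative -de → vohnothunode.
Apply vowel harmony: vohnothunode → vohnothunoda.
Vowel deletion: no change.

vohnothunoda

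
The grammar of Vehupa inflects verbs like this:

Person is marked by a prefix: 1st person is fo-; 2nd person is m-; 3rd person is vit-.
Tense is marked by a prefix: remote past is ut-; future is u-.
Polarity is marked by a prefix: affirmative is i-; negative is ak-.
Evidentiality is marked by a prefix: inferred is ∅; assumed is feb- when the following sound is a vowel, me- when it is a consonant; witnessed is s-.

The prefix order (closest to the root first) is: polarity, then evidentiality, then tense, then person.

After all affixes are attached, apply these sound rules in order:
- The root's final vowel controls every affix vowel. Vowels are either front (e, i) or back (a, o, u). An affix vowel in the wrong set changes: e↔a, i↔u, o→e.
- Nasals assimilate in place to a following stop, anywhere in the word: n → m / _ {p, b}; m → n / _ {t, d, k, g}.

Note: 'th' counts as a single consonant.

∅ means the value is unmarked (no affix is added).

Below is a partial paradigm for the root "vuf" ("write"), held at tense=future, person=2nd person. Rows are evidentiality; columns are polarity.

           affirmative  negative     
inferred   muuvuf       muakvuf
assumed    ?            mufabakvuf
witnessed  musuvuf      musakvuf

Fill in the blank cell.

mufabuvuf

Attach polarity affirmative i- → ivuf.
Attach evidentiality assumed feb- (before vowel 'i') → febivuf.
Attach tense future u- → ufebivuf.
Attach person 2nd person m- → mufebivuf.
Apply vowel harmony: mufebivuf → mufabuvuf.
Nasal assimilation: no change.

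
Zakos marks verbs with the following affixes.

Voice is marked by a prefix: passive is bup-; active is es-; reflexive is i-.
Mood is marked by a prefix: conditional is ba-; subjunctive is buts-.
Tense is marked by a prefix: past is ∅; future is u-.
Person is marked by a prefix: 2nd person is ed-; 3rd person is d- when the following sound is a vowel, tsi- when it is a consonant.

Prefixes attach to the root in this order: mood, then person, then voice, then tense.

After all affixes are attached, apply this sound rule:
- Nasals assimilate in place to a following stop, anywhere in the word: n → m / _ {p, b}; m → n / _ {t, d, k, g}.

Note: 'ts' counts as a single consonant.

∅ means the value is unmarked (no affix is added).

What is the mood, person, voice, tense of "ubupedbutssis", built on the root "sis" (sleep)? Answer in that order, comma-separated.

subjunctive, 2nd person, passive, future

Segment: u-bup-ed-buts-sis.
mood: buts- → subjunctive.
person: ed- → 2nd person.
voice: bup- → passive.
tense: u- → future.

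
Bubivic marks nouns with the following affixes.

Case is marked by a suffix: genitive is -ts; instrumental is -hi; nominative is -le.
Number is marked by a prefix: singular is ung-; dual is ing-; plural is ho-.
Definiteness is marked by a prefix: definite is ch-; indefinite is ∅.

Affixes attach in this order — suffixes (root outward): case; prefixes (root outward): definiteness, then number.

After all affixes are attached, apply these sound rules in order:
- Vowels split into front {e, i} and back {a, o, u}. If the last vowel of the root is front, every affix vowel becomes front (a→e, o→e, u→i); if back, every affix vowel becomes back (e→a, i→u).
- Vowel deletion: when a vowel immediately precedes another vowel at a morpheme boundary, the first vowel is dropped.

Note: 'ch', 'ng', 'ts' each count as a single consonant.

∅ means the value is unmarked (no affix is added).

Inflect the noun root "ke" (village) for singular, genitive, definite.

ingchkets

Attach case genitive -ts → kets.
Attach definiteness definite ch- → chkets.
Attach number singular ung- → ungchkets.
Apply vowel harmony: ungchkets → ingchkets.
Vowel deletion: no change.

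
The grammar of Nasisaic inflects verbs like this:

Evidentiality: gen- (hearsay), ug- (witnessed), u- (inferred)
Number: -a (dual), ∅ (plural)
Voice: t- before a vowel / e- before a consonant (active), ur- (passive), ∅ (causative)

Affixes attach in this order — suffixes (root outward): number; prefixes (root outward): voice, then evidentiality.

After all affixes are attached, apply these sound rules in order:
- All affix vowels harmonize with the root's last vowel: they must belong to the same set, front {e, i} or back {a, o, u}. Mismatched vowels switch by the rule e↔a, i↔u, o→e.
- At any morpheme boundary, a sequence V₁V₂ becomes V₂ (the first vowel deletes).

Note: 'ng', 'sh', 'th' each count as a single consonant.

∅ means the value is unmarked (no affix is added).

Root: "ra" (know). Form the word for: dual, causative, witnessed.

Attach number dual -a → raa.
voice = causative: zero marking, form stays raa.
Attach evidentiality witnessed ug- → ugraa.
Vowel harmony: no change.
Apply vowel deletion: ugraa → ugra.

ugra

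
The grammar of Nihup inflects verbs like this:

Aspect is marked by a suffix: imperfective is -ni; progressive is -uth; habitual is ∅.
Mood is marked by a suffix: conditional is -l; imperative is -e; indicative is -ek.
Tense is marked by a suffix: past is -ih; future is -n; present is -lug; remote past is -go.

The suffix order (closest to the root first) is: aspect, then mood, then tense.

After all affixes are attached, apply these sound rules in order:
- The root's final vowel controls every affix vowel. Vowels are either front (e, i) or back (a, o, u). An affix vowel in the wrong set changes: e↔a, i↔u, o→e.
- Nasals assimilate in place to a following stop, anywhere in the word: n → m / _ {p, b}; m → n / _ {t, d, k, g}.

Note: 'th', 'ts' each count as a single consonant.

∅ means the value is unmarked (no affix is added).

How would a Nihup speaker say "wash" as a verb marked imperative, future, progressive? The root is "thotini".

Attach aspect progressive -uth → thotiniuth.
Attach mood imperative -e → thotiniuthe.
Attach tense future -n → thotiniuthen.
Apply vowel harmony: thotiniuthen → thotiniithen.
Nasal assimilation: no change.

thotiniithen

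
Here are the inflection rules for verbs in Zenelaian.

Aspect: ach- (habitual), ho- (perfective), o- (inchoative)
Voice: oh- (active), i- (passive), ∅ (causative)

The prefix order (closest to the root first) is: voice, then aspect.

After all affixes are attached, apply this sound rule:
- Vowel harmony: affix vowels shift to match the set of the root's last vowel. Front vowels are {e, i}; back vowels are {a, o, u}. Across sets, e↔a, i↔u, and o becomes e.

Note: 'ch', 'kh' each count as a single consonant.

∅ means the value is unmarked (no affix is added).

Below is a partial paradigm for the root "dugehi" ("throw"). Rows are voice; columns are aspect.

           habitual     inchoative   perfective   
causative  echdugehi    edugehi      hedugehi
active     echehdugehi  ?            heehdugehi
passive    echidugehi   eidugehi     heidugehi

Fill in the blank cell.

Attach voice active oh- → ohdugehi.
Attach aspect inchoative o- → oohdugehi.
Apply vowel harmony: oohdugehi → eehdugehi.

eehdugehi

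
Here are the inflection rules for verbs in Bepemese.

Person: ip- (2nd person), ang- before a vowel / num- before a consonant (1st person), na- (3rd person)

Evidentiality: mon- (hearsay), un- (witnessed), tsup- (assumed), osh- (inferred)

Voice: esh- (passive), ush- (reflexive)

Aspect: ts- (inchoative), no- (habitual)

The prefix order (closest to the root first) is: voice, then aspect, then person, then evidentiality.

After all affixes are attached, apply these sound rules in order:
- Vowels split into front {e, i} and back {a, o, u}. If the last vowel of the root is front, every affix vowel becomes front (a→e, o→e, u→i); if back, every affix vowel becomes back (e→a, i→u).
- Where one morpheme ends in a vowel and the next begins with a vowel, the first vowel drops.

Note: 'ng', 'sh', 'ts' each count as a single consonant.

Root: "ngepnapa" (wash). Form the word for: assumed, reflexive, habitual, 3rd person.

Attach voice reflexive ush- → ushngepnapa.
Attach aspect habitual no- → noushngepnapa.
Attach person 3rd person na- → nanoushngepnapa.
Attach evidentiality assumed tsup- → tsupnanoushngepnapa.
Vowel harmony: no change.
Apply vowel deletion: tsupnanoushngepnapa → tsupnanushngepnapa.

tsupnanushngepnapa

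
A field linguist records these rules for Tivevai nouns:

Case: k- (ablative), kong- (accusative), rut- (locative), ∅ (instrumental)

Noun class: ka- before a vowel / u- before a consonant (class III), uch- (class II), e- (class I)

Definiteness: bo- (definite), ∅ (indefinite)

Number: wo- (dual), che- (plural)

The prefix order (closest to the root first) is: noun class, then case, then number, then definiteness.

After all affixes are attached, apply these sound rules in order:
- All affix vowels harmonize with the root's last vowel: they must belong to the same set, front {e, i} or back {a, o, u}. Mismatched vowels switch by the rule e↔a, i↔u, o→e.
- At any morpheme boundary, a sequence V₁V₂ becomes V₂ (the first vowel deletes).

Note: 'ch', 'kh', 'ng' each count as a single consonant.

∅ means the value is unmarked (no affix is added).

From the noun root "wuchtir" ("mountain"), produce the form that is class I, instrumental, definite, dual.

Attach noun class class I e- → ewuchtir.
case = instrumental: zero marking, form stays ewuchtir.
Attach number dual wo- → woewuchtir.
Attach definiteness definite bo- → bowoewuchtir.
Apply vowel harmony: bowoewuchtir → beweewuchtir.
Apply vowel deletion: beweewuchtir → bewewuchtir.

bewewuchtir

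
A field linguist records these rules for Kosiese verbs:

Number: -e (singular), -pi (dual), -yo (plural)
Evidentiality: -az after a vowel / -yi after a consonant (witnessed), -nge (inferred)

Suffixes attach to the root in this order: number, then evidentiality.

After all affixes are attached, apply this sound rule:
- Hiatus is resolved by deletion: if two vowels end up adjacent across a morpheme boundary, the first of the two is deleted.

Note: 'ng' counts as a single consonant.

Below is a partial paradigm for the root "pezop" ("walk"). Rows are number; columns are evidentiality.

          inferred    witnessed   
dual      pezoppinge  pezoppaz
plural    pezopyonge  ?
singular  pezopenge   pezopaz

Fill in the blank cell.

pezopyaz

Attach number plural -yo → pezopyo.
Attach evidentiality witnessed -az (after vowel 'o') → pezopyoaz.
Apply vowel deletion: pezopyoaz → pezopyaz.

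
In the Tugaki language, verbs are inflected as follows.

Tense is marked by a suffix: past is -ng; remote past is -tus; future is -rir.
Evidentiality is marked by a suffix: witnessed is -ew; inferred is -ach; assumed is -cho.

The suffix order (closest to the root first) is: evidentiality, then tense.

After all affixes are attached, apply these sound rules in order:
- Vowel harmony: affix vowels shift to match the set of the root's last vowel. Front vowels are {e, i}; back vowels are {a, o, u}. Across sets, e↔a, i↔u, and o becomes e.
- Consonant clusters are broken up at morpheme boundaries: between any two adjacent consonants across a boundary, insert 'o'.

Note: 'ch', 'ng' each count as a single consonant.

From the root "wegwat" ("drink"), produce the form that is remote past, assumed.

Attach evidentiality assumed -cho → wegwatcho.
Attach tense remote past -tus → wegwatchotus.
Vowel harmony: no change.
Apply epenthesis: wegwatchotus → wegwatochotus.

wegwatochotus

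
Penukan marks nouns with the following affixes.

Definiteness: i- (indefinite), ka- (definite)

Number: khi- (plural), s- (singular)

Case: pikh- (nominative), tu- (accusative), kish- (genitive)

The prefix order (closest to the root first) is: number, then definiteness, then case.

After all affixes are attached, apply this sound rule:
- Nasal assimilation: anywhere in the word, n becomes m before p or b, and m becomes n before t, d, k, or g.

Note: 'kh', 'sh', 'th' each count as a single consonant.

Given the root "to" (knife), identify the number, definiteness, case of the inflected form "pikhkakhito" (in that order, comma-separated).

plural, definite, nominative

Segment: pikh-ka-khi-to.
number: khi- → plural.
definiteness: ka- → definite.
case: pikh- → nominative.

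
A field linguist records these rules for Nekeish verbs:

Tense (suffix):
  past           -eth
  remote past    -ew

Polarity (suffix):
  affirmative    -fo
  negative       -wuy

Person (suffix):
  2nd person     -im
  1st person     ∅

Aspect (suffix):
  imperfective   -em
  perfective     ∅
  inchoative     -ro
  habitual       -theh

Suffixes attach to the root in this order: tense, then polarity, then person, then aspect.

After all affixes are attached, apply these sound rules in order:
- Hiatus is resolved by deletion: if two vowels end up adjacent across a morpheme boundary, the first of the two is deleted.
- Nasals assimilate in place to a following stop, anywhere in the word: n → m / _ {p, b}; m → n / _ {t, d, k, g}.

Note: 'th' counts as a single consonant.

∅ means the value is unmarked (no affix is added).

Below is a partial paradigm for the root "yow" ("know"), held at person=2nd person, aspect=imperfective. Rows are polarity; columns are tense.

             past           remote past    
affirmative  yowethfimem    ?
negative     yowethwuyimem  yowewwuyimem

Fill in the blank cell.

Attach tense remote past -ew → yowew.
Attach polarity affirmative -fo → yowewfo.
Attach person 2nd person -im → yowewfoim.
Attach aspect imperfective -em → yowewfoimem.
Apply vowel deletion: yowewfoimem → yowewfimem.
Nasal assimilation: no change.

yowewfimem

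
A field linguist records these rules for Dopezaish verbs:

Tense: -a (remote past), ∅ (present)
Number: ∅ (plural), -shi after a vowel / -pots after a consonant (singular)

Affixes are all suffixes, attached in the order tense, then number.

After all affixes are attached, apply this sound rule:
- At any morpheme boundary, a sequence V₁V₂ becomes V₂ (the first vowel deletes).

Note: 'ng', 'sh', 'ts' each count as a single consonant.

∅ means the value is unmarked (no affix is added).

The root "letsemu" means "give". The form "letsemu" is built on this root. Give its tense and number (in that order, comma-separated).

present, plural

Segment: letsemu.
tense: ∅ → present.
number: ∅ → plural.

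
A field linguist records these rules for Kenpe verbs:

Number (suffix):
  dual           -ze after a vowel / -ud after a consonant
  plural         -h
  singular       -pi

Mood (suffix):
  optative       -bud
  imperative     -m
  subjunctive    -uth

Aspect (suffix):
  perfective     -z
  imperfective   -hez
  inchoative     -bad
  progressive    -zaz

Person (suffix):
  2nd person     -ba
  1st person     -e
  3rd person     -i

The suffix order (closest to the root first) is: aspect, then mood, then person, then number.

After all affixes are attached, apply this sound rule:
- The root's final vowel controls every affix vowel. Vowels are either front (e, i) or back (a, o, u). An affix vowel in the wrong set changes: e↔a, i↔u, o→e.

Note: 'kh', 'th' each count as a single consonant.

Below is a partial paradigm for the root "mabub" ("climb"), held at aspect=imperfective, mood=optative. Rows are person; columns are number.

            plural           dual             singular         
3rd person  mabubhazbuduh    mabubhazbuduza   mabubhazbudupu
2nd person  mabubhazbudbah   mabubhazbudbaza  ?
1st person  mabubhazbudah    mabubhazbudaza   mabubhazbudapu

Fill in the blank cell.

Attach aspect imperfective -hez → mabubhez.
Attach mood optative -bud → mabubhezbud.
Attach person 2nd person -ba → mabubhezbudba.
Attach number singular -pi → mabubhezbudbapi.
Apply vowel harmony: mabubhezbudbapi → mabubhazbudbapu.

mabubhazbudbapu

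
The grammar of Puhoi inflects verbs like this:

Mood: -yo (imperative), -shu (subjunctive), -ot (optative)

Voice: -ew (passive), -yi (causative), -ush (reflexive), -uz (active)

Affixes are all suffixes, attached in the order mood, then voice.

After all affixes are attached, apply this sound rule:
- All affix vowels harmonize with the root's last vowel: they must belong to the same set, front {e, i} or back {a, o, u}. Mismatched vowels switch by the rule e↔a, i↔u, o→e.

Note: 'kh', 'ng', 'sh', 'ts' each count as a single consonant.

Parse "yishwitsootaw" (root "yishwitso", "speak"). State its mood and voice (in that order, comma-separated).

optative, passive

Segment: yishwitso-ot-ew.
mood: -ot → optative.
voice: -ew → passive.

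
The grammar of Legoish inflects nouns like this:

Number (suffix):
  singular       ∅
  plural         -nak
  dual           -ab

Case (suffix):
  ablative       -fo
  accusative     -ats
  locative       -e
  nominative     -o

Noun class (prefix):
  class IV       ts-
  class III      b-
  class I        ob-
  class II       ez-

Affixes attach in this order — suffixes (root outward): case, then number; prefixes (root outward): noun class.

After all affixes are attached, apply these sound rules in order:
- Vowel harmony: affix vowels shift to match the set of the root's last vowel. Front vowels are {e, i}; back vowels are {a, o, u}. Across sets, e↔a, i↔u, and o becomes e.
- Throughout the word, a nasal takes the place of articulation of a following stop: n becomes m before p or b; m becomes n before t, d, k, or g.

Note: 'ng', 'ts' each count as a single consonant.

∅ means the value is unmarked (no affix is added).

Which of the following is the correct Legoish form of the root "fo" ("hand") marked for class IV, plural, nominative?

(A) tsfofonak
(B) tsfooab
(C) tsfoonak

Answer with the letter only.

C

Attach noun class class IV ts- → tsfo.
Attach case nominative -o → tsfoo.
Attach number plural -nak → tsfoonak.
Vowel harmony: no change.
Nasal assimilation: no change.
So the correct form is tsfoonak, option (C).
(B) tsfooab is wrong: it uses dual instead of plural for number.
(A) tsfofonak is wrong: it uses ablative instead of nominative for case.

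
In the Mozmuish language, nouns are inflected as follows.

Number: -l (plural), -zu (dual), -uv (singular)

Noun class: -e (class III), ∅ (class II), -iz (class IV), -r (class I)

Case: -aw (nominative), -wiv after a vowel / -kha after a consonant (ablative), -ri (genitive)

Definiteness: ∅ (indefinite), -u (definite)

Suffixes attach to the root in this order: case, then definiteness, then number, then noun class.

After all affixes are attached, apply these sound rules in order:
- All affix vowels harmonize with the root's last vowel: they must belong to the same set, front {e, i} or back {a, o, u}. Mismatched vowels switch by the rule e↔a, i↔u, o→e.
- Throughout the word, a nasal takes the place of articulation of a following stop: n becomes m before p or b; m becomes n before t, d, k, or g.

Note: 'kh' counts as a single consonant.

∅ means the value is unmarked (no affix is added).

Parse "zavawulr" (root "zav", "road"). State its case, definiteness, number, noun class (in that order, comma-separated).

nominative, definite, plural, class I

Segment: zav-aw-u-l-r.
case: -aw → nominative.
definiteness: -u → definite.
number: -l → plural.
noun class: -r → class I.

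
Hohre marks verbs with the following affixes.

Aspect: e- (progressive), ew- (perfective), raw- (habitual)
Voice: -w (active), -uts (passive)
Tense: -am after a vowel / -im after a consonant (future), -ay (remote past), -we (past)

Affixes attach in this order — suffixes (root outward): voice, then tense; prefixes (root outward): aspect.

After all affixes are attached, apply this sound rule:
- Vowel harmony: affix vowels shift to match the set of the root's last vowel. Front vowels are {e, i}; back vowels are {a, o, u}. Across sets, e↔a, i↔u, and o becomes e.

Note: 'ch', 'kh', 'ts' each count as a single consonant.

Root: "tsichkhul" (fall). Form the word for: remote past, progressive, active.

atsichkhulway

Attach aspect progressive e- → etsichkhul.
Attach voice active -w → etsichkhulw.
Attach tense remote past -ay → etsichkhulway.
Apply vowel harmony: etsichkhulway → atsichkhulway.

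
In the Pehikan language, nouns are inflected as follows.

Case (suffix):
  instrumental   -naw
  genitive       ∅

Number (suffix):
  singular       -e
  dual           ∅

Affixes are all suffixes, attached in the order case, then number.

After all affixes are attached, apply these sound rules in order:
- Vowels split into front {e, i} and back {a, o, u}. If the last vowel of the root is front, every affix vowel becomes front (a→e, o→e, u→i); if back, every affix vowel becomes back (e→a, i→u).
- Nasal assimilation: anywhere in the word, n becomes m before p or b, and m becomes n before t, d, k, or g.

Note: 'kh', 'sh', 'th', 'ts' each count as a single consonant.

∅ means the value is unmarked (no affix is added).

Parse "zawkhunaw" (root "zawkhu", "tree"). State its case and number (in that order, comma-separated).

instrumental, dual

Segment: zawkhu-naw.
case: -naw → instrumental.
number: ∅ → dual.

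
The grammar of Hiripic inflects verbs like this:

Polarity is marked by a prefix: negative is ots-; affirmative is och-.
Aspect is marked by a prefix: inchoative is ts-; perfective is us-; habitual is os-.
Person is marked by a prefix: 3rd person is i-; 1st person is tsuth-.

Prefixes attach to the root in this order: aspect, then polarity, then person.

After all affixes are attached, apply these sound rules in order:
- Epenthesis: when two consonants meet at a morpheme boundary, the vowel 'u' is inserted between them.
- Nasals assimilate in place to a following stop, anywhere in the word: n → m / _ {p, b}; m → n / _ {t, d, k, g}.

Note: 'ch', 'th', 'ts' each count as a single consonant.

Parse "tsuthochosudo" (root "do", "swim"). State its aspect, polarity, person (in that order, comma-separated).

habitual, affirmative, 1st person

Segment: tsuth-och-os-do.
aspect: os- → habitual.
polarity: och- → affirmative.
person: tsuth- → 1st person.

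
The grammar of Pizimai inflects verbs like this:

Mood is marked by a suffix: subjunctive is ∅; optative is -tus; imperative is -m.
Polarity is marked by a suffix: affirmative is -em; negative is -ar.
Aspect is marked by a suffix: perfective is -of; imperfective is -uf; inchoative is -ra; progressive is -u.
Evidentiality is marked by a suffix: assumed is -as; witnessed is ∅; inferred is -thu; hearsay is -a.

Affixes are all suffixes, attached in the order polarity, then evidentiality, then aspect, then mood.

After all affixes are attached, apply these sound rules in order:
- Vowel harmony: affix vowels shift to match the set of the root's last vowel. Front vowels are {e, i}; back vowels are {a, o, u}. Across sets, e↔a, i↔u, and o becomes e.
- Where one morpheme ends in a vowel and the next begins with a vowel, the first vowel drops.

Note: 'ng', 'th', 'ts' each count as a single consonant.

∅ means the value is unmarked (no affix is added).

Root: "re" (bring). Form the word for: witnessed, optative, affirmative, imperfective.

remiftis

Attach polarity affirmative -em → reem.
evidentiality = witnessed: zero marking, form stays reem.
Attach aspect imperfective -uf → reemuf.
Attach mood optative -tus → reemuftus.
Apply vowel harmony: reemuftus → reemiftis.
Apply vowel deletion: reemiftis → remiftis.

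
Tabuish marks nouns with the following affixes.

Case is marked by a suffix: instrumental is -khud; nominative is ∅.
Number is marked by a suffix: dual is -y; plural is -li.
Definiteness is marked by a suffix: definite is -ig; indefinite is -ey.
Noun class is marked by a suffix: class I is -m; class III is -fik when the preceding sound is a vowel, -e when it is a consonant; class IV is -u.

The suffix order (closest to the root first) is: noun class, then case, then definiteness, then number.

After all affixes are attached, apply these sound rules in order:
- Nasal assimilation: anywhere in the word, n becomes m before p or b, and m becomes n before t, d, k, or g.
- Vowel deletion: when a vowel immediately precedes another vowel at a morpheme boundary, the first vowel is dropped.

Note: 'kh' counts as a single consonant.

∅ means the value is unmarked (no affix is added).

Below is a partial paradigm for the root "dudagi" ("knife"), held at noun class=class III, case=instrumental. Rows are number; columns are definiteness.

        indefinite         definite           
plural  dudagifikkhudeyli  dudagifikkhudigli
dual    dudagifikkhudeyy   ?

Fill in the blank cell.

dudagifikkhudigy

Attach noun class class III -fik (after vowel 'i') → dudagifik.
Attach case instrumental -khud → dudagifikkhud.
Attach definiteness definite -ig → dudagifikkhudig.
Attach number dual -y → dudagifikkhudigy.
Nasal assimilation: no change.
Vowel deletion: no change.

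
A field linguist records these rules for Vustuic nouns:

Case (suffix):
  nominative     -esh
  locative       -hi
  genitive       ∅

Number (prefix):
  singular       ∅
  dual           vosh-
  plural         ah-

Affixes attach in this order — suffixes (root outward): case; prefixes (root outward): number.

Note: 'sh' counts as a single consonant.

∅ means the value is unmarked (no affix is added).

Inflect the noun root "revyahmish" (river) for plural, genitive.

case = genitive: zero marking, form stays revyahmish.
Attach number plural ah- → ahrevyahmish.

ahrevyahmish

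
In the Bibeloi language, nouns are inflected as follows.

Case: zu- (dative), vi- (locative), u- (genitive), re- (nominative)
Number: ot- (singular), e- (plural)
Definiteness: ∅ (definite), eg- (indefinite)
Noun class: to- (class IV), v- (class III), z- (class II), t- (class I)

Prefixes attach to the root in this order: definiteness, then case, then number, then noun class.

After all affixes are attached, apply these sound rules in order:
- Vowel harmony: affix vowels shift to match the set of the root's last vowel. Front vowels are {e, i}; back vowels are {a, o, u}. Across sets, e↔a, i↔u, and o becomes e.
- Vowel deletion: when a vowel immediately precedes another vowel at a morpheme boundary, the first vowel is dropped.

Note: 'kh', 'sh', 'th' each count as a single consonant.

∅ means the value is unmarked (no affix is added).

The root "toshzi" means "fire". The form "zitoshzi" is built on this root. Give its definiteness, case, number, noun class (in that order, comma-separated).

Segment: z-e-u-toshzi.
definiteness: ∅ → definite.
case: u- → genitive.
number: e- → plural.
noun class: z- → class II.

definite, genitive, plural, class II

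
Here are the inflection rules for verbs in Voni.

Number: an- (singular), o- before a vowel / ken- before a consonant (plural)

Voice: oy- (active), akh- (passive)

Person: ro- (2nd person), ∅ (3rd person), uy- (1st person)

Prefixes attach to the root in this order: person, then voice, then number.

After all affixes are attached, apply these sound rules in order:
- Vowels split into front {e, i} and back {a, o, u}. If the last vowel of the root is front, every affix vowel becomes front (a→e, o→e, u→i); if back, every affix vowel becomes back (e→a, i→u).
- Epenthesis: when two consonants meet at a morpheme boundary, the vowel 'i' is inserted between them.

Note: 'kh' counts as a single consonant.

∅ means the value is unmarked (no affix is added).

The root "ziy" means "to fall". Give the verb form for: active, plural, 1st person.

eeyiyiziy

Attach person 1st person uy- → uyziy.
Attach voice active oy- → oyuyziy.
Attach number plural o- (before vowel 'o') → ooyuyziy.
Apply vowel harmony: ooyuyziy → eeyiyziy.
Apply epenthesis: eeyiyziy → eeyiyiziy.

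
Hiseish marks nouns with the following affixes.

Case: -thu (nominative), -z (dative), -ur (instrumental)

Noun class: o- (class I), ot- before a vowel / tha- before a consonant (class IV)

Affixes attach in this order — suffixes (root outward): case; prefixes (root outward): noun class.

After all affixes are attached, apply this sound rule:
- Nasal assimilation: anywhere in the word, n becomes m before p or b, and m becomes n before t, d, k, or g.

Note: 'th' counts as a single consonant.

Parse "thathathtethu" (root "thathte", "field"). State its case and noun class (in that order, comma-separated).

Segment: tha-thathte-thu.
case: -thu → nominative.
noun class: ot/tha- → class IV.

nominative, class IV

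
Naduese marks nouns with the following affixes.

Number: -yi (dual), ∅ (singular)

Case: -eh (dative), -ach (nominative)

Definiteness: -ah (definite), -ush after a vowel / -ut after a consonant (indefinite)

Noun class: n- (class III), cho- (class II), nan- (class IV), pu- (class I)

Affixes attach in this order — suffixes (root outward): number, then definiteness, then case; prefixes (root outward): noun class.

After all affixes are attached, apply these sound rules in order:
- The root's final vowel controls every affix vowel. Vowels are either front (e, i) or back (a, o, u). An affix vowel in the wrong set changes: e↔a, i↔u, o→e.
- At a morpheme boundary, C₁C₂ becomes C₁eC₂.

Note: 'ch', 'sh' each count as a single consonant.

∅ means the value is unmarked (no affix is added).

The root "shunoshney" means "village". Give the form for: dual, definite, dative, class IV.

neneshunoshneyeyieheh

Attach number dual -yi → shunoshneyyi.
Attach definiteness definite -ah → shunoshneyyiah.
Attach case dative -eh → shunoshneyyiaheh.
Attach noun class class IV nan- → nanshunoshneyyiaheh.
Apply vowel harmony: nanshunoshneyyiaheh → nenshunoshneyyieheh.
Apply epenthesis: nenshunoshneyyieheh → neneshunoshneyeyieheh.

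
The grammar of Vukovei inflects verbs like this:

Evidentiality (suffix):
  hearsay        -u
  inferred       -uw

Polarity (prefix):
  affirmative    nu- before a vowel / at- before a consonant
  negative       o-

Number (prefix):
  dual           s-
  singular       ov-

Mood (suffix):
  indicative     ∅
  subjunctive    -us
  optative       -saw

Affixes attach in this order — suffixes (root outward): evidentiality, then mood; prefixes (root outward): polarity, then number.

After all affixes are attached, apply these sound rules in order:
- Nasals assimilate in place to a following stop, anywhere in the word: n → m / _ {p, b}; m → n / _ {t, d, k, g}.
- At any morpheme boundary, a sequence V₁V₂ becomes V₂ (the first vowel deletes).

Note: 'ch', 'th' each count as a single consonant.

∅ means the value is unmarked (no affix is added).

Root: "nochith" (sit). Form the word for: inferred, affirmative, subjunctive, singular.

ovatnochithuwus

Attach polarity affirmative at- (before consonant 'n') → atnochith.
Attach evidentiality inferred -uw → atnochithuw.
Attach number singular ov- → ovatnochithuw.
Attach mood subjunctive -us → ovatnochithuwus.
Nasal assimilation: no change.
Vowel deletion: no change.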